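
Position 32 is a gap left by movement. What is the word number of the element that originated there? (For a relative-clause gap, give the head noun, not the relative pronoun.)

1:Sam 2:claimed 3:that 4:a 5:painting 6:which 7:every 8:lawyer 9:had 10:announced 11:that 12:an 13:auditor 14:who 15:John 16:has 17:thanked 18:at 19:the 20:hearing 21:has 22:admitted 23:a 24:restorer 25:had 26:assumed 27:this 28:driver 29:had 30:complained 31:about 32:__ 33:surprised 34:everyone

The gap at 32 is the prepositional object of "complained", inside a relative clause.
The relative pronoun is "which" (word 6); it is bound by the head noun immediately before it.
Its filler is the head noun "painting", at word 5.

5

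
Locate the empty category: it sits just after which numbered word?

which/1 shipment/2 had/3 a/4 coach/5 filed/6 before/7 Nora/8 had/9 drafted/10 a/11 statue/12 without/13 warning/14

The displaced element is "which shipment" (word 2).
It functions as the direct object of "filed", so the gap sits immediately after word 6 ("filed").
Base order: A coach had filed which shipment before Nora had drafted a statue without warning.

6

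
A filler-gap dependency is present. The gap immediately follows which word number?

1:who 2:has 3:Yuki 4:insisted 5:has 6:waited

4

The displaced element is "who" (word 1).
It is linked across 1 clause boundary (Ø).
It functions as the subject of "waited", so the gap sits immediately after word 4 ("insisted").
Base order: Yuki has insisted that who has waited.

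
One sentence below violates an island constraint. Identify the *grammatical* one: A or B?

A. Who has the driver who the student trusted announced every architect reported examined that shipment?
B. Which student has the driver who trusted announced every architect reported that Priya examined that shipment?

A

In B, the wh-phrase is extracted from inside a complex-NP island (relative clause) (introduced by "who"), which blocks movement.
In A, the extraction path crosses only that-complement boundaries, which are transparent.
So A is grammatical.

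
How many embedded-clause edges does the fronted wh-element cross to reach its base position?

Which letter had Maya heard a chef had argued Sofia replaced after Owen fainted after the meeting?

2

"which letter" is extracted from the object of "replaced".
Boundaries crossed, outermost first: [Ø], [Ø] — 2 in total.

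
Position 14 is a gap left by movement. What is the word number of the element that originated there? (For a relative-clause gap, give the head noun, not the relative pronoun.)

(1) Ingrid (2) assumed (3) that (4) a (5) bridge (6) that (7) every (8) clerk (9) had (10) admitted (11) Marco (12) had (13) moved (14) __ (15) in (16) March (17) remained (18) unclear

5

The gap at 14 is the object of "moved", inside a relative clause.
The relative pronoun is "that" (word 6); it is bound by the head noun immediately before it.
Its filler is the head noun "bridge", at word 5.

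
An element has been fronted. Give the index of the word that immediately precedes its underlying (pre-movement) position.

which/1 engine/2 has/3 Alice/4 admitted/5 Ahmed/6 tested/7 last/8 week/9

The displaced element is "which engine" (word 2).
It is linked across 1 clause boundary (Ø).
It functions as the direct object of "tested", so the gap sits immediately after word 7 ("tested").
Base order: Alice has admitted Ahmed tested which engine last week.

7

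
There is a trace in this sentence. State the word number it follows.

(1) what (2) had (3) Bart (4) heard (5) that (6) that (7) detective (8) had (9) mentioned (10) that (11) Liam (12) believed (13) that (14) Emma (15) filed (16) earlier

15

The displaced element is "what" (word 1).
It is linked across 3 clause boundaries (that → that → that).
It functions as the direct object of "filed", so the gap sits immediately after word 15 ("filed").
Base order: Bart had heard that that detective had mentioned that Liam believed that Emma filed what earlier.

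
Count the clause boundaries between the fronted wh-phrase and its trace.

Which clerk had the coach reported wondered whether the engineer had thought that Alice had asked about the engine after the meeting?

1

"which clerk" is extracted from the subject of "wondered".
Boundaries crossed, outermost first: [Ø] — 1 in total.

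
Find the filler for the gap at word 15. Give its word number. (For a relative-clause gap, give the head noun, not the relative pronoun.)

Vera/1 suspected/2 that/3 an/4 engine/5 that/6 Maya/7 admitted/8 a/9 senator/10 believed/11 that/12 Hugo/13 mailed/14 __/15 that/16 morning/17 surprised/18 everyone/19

The gap at 15 is the object of "mailed", inside a relative clause.
The relative pronoun is "that" (word 6); it is bound by the head noun immediately before it.
Its filler is the head noun "engine", at word 5.

5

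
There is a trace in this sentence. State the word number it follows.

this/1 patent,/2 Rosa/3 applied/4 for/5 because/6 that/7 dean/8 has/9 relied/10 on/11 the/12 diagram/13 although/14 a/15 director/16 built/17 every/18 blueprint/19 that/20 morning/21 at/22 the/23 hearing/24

The displaced element is "this patent" (word 2).
It functions as the object of the preposition "for" of "applied", so the gap sits immediately after word 5 ("for").
Base order: Rosa applied for this patent because that dean has relied on the diagram although a director built every blueprint that morning at the hearing.

5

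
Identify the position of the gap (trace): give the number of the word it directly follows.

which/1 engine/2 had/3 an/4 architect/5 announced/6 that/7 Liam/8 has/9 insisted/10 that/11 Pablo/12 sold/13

The displaced element is "which engine" (word 2).
It is linked across 2 clause boundaries (that → that).
It functions as the direct object of "sold", so the gap sits immediately after word 13 ("sold").
Base order: An architect had announced that Liam has insisted that Pablo sold which engine.

13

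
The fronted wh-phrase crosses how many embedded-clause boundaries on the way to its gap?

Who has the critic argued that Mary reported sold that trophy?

"who" is extracted from the subject of "sold".
Boundaries crossed, outermost first: [that], [Ø] — 2 in total.

2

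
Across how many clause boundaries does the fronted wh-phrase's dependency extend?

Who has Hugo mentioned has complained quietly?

1

"who" is extracted from the subject of "complained".
Boundaries crossed, outermost first: [Ø] — 1 in total.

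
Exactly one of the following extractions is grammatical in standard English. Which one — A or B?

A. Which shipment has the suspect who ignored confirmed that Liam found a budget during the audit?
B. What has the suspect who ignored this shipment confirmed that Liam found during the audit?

In A, the wh-phrase is extracted from inside a complex-NP island (relative clause) (introduced by "who"), which blocks movement.
In B, the extraction path crosses only that-complement boundaries, which are transparent.
So B is grammatical.

B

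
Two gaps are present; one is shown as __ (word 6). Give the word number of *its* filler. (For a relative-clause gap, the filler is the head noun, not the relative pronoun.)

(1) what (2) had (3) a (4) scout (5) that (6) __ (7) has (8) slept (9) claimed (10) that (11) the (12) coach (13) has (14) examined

4

The marked gap is inside the relative clause, the subject of "slept".
Its filler is the head noun "scout" (via "that"), at word 4.
(The other dependency links word 1 to a gap after word 14.)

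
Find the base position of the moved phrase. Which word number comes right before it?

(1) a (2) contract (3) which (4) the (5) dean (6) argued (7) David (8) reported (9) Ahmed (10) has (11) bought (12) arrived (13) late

The displaced element is "a contract" (word 2).
It is linked across 2 clause boundaries (Ø → Ø).
It functions as the direct object of "bought", so the gap sits immediately after word 11 ("bought").
Base order: The dean argued David reported Ahmed has bought a contract.

11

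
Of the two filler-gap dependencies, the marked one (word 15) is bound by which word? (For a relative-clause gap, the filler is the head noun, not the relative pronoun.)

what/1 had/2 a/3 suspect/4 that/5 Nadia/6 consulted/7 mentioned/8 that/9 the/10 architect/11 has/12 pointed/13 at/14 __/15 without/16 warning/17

1

The marked gap is the object of the preposition "at" of "pointed".
Its filler is the fronted wh-phrase "what", at word 1.
(The other dependency links word 4 to a gap after word 7.)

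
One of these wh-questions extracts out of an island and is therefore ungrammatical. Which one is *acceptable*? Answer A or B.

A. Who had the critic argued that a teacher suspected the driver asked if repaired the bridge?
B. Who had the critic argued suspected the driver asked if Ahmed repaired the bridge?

B

In A, the wh-phrase is extracted from inside a wh-island (introduced by "if"), which blocks movement.
In B, the extraction path crosses only that-complement boundaries, which are transparent.
So B is grammatical.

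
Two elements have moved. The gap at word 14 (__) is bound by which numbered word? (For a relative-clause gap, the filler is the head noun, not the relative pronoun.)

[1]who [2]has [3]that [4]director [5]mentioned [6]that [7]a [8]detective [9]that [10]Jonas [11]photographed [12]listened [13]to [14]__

The marked gap is the object of the preposition "to" of "listened".
Its filler is the fronted wh-phrase "who", at word 1.
(The other dependency links word 8 to a gap after word 11.)

1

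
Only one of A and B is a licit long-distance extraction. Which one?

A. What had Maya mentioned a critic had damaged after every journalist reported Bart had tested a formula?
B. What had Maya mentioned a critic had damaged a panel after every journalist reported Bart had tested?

In B, the wh-phrase is extracted from inside an adjunct island (introduced by "after"), which blocks movement.
In A, the extraction path crosses only that-complement boundaries, which are transparent.
So A is grammatical.

A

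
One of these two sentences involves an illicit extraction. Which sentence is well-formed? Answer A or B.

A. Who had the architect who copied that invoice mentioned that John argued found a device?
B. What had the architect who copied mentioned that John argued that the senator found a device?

In B, the wh-phrase is extracted from inside a complex-NP island (relative clause) (introduced by "who"), which blocks movement.
In A, the extraction path crosses only that-complement boundaries, which are transparent.
So A is grammatical.

A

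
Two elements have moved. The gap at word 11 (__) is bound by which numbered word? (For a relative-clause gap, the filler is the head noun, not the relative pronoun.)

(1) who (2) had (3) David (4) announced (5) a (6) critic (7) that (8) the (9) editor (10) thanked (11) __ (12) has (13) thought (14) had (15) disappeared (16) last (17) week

6

The marked gap is inside the relative clause, the direct object of "thanked".
Its filler is the head noun "critic" (via "that"), at word 6.
(The other dependency links word 1 to a gap after word 13.)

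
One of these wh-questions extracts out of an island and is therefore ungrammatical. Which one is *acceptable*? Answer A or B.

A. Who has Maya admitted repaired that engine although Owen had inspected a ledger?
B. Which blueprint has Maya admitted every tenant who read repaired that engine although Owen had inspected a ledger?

In B, the wh-phrase is extracted from inside a complex-NP island (relative clause) (introduced by "who"), which blocks movement.
In A, the extraction path crosses only that-complement boundaries, which are transparent.
So A is grammatical.

A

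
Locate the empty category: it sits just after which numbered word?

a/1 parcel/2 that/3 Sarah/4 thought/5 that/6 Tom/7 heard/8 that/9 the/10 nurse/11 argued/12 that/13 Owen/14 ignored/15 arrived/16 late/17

15

The displaced element is "a parcel" (word 2).
It is linked across 3 clause boundaries (that → that → that).
It functions as the direct object of "ignored", so the gap sits immediately after word 15 ("ignored").
Base order: Sarah thought that Tom heard that the nurse argued that Owen ignored a parcel.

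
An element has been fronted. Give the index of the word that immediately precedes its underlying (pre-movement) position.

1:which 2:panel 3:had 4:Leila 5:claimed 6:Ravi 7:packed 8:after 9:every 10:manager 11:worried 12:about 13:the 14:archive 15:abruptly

The displaced element is "which panel" (word 2).
It is linked across 1 clause boundary (Ø).
It functions as the direct object of "packed", so the gap sits immediately after word 7 ("packed").
Base order: Leila had claimed Ravi packed which panel after every manager worried about the archive abruptly.

7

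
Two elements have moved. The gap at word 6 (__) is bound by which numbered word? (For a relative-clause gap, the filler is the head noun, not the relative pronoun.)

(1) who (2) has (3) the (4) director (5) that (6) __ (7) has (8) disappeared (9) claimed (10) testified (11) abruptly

4

The marked gap is inside the relative clause, the subject of "disappeared".
Its filler is the head noun "director" (via "that"), at word 4.
(The other dependency links word 1 to a gap after word 9.)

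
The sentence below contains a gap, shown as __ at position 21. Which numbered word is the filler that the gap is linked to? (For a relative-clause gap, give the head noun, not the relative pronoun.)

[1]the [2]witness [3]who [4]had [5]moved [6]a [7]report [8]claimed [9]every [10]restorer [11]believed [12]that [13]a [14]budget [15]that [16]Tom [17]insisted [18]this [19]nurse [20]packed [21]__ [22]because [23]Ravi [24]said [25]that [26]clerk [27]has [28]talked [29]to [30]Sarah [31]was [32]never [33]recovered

The gap at 21 is the object of "packed", inside a relative clause.
The relative pronoun is "that" (word 15); it is bound by the head noun immediately before it.
Its filler is the head noun "budget", at word 14.

14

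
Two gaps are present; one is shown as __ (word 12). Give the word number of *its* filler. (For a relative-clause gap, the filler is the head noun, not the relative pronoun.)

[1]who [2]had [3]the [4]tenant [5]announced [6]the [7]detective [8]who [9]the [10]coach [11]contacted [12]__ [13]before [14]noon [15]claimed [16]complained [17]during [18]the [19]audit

7

The marked gap is inside the relative clause, the direct object of "contacted".
Its filler is the head noun "detective" (via "who"), at word 7.
(The other dependency links word 1 to a gap after word 15.)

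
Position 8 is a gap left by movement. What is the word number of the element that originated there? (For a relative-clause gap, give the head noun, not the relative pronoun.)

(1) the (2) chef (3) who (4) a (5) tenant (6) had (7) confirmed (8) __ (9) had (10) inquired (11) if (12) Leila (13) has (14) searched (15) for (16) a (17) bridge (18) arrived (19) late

The gap at 8 is the subject of "inquired", inside a relative clause.
The relative pronoun is "who" (word 3); it is bound by the head noun immediately before it.
Its filler is the head noun "chef", at word 2.

2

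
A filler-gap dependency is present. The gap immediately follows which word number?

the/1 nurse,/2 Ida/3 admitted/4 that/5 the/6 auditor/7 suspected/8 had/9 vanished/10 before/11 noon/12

The displaced element is "the nurse" (word 2).
It is linked across 2 clause boundaries (that → Ø).
It functions as the subject of "vanished", so the gap sits immediately after word 8 ("suspected").
Base order: Ida admitted that the auditor suspected that the nurse had vanished before noon.

8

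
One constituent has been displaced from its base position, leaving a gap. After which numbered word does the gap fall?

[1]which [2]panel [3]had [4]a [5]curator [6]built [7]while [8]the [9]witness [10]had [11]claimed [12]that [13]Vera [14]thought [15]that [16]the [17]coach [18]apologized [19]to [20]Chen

6

The displaced element is "which panel" (word 2).
It functions as the direct object of "built", so the gap sits immediately after word 6 ("built").
Base order: A curator had built which panel while the witness had claimed that Vera thought that the coach apologized to Chen.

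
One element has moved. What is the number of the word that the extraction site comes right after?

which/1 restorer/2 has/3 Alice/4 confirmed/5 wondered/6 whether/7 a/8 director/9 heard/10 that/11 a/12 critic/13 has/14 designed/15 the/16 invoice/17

The displaced element is "which restorer" (word 2).
It is linked across 1 clause boundary (Ø).
It functions as the subject of "wondered", so the gap sits immediately after word 5 ("confirmed").
Base order: Alice has confirmed that which restorer wondered whether a director heard that a critic has designed the invoice.

5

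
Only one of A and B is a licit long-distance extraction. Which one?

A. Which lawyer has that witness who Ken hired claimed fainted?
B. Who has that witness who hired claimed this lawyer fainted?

In B, the wh-phrase is extracted from inside a complex-NP island (relative clause) (introduced by "who"), which blocks movement.
In A, the extraction path crosses only that-complement boundaries, which are transparent.
So A is grammatical.

A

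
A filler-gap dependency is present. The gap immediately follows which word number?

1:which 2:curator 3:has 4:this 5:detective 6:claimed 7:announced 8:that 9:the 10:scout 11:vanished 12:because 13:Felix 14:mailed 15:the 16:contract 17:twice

The displaced element is "which curator" (word 2).
It is linked across 1 clause boundary (Ø).
It functions as the subject of "announced", so the gap sits immediately after word 6 ("claimed").
Base order: This detective has claimed that which curator announced that the scout vanished because Felix mailed the contract twice.

6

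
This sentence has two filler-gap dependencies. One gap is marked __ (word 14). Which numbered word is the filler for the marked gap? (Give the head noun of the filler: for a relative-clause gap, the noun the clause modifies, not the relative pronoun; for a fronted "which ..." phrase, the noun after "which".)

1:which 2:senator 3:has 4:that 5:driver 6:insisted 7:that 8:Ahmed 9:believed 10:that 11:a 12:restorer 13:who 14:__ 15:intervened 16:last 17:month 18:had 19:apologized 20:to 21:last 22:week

12

The marked gap is inside the relative clause, the subject of "intervened".
Its filler is the head noun "restorer" (via "who"), at word 12.
(The other dependency links word 2 to a gap after word 20.)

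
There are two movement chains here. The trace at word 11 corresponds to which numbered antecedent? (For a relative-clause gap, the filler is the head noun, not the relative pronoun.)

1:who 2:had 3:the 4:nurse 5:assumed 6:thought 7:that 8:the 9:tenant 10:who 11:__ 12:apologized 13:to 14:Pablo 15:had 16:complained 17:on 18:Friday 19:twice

9

The marked gap is inside the relative clause, the subject of "apologized".
Its filler is the head noun "tenant" (via "who"), at word 9.
(The other dependency links word 1 to a gap after word 5.)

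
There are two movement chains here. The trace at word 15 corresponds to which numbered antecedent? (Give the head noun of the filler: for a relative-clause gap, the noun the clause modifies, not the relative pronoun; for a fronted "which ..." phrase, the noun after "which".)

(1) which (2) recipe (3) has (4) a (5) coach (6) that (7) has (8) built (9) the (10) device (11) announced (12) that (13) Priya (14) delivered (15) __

2

The marked gap is the direct object of "delivered".
Its filler is the fronted wh-phrase "which recipe", at word 2.
(The other dependency links word 5 to a gap after word 6.)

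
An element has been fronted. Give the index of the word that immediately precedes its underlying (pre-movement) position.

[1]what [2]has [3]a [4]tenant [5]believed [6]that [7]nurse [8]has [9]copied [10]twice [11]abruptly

9

The displaced element is "what" (word 1).
It is linked across 1 clause boundary (Ø).
It functions as the direct object of "copied", so the gap sits immediately after word 9 ("copied").
Base order: A tenant has believed that nurse has copied what twice abruptly.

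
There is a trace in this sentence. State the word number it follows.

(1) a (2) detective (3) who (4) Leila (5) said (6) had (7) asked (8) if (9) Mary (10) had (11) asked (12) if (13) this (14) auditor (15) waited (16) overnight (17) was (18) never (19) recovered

5

The displaced element is "a detective" (word 2).
It is linked across 1 clause boundary (Ø).
It functions as the subject of "asked", so the gap sits immediately after word 5 ("said").
Base order: Leila said that a detective had asked if Mary had asked if this auditor waited overnight.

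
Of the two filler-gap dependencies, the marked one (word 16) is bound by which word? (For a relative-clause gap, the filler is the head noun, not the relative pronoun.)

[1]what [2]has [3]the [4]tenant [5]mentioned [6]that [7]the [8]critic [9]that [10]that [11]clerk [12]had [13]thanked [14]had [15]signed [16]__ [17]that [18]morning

The marked gap is the direct object of "signed".
Its filler is the fronted wh-phrase "what", at word 1.
(The other dependency links word 8 to a gap after word 13.)

1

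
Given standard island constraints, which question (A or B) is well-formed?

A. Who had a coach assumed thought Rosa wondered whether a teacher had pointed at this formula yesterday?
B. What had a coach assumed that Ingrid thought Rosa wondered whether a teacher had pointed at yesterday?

A

In B, the wh-phrase is extracted from inside a wh-island (introduced by "whether"), which blocks movement.
In A, the extraction path crosses only that-complement boundaries, which are transparent.
So A is grammatical.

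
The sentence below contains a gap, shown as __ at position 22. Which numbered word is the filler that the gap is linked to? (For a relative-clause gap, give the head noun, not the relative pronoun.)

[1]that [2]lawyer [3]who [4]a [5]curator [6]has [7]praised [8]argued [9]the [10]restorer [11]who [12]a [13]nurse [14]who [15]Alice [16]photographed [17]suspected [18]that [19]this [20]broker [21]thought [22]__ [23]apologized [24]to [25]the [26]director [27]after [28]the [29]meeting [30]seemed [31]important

The gap at 22 is the subject of "apologized", inside a relative clause.
The relative pronoun is "who" (word 11); it is bound by the head noun immediately before it.
Its filler is the head noun "restorer", at word 10.

10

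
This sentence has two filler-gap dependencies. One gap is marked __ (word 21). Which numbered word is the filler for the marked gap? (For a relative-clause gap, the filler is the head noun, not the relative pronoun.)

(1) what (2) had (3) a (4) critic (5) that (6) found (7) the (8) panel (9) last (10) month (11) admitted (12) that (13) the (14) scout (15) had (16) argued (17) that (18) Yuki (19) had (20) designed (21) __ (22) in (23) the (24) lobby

1

The marked gap is the direct object of "designed".
Its filler is the fronted wh-phrase "what", at word 1.
(The other dependency links word 4 to a gap after word 5.)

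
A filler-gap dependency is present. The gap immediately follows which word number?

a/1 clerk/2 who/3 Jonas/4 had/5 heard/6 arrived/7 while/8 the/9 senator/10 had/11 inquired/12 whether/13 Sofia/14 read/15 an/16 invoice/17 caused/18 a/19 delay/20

6

The displaced element is "a clerk" (word 2).
It is linked across 1 clause boundary (Ø).
It functions as the subject of "arrived", so the gap sits immediately after word 6 ("heard").
Base order: Jonas had heard that a clerk arrived while the senator had inquired whether Sofia read an invoice.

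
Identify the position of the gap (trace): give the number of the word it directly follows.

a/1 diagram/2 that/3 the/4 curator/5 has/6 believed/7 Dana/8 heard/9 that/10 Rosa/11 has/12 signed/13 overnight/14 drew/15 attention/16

The displaced element is "a diagram" (word 2).
It is linked across 2 clause boundaries (Ø → that).
It functions as the direct object of "signed", so the gap sits immediately after word 13 ("signed").
Base order: The curator has believed Dana heard that Rosa has signed a diagram overnight.

13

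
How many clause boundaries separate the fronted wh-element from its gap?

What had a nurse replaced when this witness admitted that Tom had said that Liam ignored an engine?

"what" originates inside the matrix clause — no clause boundary is crossed.

0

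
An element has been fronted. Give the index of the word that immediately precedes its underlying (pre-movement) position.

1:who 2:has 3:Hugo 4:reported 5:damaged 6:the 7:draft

The displaced element is "who" (word 1).
It is linked across 1 clause boundary (Ø).
It functions as the subject of "damaged", so the gap sits immediately after word 4 ("reported").
Base order: Hugo has reported that who damaged the draft.

4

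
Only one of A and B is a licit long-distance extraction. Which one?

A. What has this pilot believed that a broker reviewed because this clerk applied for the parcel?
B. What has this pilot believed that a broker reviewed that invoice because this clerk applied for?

In B, the wh-phrase is extracted from inside an adjunct island (introduced by "because"), which blocks movement.
In A, the extraction path crosses only that-complement boundaries, which are transparent.
So A is grammatical.

A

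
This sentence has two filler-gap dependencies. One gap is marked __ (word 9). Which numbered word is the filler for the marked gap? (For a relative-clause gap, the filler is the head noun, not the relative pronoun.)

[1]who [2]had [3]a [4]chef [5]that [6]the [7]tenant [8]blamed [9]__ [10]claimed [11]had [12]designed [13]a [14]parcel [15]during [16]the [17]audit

4

The marked gap is inside the relative clause, the direct object of "blamed".
Its filler is the head noun "chef" (via "that"), at word 4.
(The other dependency links word 1 to a gap after word 10.)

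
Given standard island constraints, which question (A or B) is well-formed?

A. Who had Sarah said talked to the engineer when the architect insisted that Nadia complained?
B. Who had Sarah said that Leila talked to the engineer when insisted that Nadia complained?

In B, the wh-phrase is extracted from inside an adjunct island (introduced by "when"), which blocks movement.
In A, the extraction path crosses only that-complement boundaries, which are transparent.
So A is grammatical.

A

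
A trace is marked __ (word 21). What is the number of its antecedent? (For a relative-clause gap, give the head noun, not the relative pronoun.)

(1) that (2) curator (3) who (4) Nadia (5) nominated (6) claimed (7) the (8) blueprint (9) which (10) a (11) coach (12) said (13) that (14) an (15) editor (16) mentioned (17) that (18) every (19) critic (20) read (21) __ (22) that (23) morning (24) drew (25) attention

8

The gap at 21 is the object of "read", inside a relative clause.
The relative pronoun is "which" (word 9); it is bound by the head noun immediately before it.
Its filler is the head noun "blueprint", at word 8.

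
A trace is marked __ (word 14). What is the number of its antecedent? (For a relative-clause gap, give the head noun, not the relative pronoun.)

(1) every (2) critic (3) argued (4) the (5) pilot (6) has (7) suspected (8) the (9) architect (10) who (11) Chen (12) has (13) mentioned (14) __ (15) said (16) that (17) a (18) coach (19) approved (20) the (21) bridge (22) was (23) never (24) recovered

9

The gap at 14 is the subject of "said", inside a relative clause.
The relative pronoun is "who" (word 10); it is bound by the head noun immediately before it.
Its filler is the head noun "architect", at word 9.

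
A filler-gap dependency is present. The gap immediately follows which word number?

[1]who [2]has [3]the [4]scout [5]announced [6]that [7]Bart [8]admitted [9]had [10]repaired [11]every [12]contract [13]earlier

The displaced element is "who" (word 1).
It is linked across 2 clause boundaries (that → Ø).
It functions as the subject of "repaired", so the gap sits immediately after word 8 ("admitted").
Base order: The scout has announced that Bart admitted that who had repaired every contract earlier.

8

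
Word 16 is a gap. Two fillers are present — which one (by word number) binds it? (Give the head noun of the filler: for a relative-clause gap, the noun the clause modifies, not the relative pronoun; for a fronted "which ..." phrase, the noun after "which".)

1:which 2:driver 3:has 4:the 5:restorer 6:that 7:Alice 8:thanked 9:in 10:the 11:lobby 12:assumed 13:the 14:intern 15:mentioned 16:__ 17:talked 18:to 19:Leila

2

The marked gap is the subject of "talked".
Its filler is the fronted wh-phrase "which driver", at word 2.
(The other dependency links word 5 to a gap after word 8.)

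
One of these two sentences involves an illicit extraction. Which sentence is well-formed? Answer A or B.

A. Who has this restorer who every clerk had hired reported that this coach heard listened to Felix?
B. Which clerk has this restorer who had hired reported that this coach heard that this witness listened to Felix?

In B, the wh-phrase is extracted from inside a complex-NP island (relative clause) (introduced by "who"), which blocks movement.
In A, the extraction path crosses only that-complement boundaries, which are transparent.
So A is grammatical.

A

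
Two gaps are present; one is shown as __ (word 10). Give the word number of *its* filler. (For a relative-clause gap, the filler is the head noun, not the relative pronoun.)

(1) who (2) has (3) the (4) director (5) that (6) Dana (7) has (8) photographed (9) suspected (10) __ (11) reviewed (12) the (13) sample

The marked gap is the subject of "reviewed".
Its filler is the fronted wh-phrase "who", at word 1.
(The other dependency links word 4 to a gap after word 8.)

1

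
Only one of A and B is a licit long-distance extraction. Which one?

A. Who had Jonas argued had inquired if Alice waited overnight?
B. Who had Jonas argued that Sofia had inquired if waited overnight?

In B, the wh-phrase is extracted from inside a wh-island (introduced by "if"), which blocks movement.
In A, the extraction path crosses only that-complement boundaries, which are transparent.
So A is grammatical.

A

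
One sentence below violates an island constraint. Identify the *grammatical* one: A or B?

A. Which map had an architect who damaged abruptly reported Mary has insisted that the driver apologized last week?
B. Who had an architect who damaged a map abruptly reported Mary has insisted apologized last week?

In A, the wh-phrase is extracted from inside a complex-NP island (relative clause) (introduced by "who"), which blocks movement.
In B, the extraction path crosses only that-complement boundaries, which are transparent.
So B is grammatical.

B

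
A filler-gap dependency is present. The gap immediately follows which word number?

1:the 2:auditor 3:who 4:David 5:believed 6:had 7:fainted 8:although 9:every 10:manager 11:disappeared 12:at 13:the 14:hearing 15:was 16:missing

5

The displaced element is "the auditor" (word 2).
It is linked across 1 clause boundary (Ø).
It functions as the subject of "fainted", so the gap sits immediately after word 5 ("believed").
Base order: David believed that the auditor had fainted although every manager disappeared at the hearing.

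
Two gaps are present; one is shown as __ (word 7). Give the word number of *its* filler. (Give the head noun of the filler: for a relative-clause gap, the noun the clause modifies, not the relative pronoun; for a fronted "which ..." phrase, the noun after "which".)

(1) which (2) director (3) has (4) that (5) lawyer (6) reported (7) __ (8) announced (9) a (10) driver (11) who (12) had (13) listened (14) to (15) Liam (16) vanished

2

The marked gap is the subject of "announced".
Its filler is the fronted wh-phrase "which director", at word 2.
(The other dependency links word 10 to a gap after word 11.)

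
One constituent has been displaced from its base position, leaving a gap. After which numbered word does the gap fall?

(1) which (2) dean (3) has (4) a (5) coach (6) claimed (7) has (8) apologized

The displaced element is "which dean" (word 2).
It is linked across 1 clause boundary (Ø).
It functions as the subject of "apologized", so the gap sits immediately after word 6 ("claimed").
Base order: A coach has claimed which dean has apologized.

6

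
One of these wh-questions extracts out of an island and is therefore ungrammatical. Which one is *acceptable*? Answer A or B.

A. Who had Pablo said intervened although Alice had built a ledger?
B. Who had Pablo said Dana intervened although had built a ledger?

In B, the wh-phrase is extracted from inside an adjunct island (introduced by "although"), which blocks movement.
In A, the extraction path crosses only that-complement boundaries, which are transparent.
So A is grammatical.

A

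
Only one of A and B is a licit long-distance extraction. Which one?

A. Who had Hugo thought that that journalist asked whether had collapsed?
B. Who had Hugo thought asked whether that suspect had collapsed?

B

In A, the wh-phrase is extracted from inside a wh-island (introduced by "whether"), which blocks movement.
In B, the extraction path crosses only that-complement boundaries, which are transparent.
So B is grammatical.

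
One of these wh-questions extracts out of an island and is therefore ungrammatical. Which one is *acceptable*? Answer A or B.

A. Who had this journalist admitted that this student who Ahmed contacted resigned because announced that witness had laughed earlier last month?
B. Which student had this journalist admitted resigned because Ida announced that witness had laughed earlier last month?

In A, the wh-phrase is extracted from inside an adjunct island (introduced by "because"), which blocks movement.
In B, the extraction path crosses only that-complement boundaries, which are transparent.
So B is grammatical.

B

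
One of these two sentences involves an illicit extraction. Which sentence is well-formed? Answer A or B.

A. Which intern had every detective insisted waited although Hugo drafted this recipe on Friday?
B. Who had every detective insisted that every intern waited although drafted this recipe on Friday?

A

In B, the wh-phrase is extracted from inside an adjunct island (introduced by "although"), which blocks movement.
In A, the extraction path crosses only that-complement boundaries, which are transparent.
So A is grammatical.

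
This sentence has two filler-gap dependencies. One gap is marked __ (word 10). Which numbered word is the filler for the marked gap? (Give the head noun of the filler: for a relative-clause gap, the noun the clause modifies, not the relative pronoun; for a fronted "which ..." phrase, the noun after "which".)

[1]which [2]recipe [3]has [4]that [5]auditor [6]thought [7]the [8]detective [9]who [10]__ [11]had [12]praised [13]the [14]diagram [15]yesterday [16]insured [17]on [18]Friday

The marked gap is inside the relative clause, the subject of "praised".
Its filler is the head noun "detective" (via "who"), at word 8.
(The other dependency links word 2 to a gap after word 16.)

8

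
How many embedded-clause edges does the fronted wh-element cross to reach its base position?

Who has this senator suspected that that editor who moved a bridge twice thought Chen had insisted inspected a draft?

3

"who" is extracted from the subject of "inspected".
Boundaries crossed, outermost first: [that], [Ø], [Ø] — 3 in total.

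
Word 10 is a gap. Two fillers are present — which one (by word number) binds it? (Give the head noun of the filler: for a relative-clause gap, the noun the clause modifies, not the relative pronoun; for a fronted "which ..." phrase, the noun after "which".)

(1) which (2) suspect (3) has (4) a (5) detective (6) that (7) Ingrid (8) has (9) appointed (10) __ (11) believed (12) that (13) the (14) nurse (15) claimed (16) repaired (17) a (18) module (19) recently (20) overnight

The marked gap is inside the relative clause, the direct object of "appointed".
Its filler is the head noun "detective" (via "that"), at word 5.
(The other dependency links word 2 to a gap after word 15.)

5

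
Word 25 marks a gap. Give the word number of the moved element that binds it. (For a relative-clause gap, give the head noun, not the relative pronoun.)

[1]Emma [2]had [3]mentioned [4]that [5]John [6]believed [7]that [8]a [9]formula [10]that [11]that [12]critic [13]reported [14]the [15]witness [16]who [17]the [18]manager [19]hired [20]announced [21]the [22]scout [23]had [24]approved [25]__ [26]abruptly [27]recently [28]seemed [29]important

The gap at 25 is the object of "approved", inside a relative clause.
The relative pronoun is "that" (word 10); it is bound by the head noun immediately before it.
Its filler is the head noun "formula", at word 9.

9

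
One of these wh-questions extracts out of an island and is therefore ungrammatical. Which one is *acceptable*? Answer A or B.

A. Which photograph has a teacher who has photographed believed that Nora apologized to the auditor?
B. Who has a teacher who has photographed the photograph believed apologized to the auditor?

B

In A, the wh-phrase is extracted from inside a complex-NP island (relative clause) (introduced by "who"), which blocks movement.
In B, the extraction path crosses only that-complement boundaries, which are transparent.
So B is grammatical.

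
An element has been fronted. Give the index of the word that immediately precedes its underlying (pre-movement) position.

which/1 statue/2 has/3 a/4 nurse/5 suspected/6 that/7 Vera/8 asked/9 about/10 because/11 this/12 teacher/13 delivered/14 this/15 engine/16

10

The displaced element is "which statue" (word 2).
It is linked across 1 clause boundary (that).
It functions as the object of the preposition "about" of "asked", so the gap sits immediately after word 10 ("about").
Base order: A nurse has suspected that Vera asked about which statue because this teacher delivered this engine.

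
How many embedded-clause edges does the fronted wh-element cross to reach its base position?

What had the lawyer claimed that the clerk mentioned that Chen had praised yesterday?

2

"what" is extracted from the object of "praised".
Boundaries crossed, outermost first: [that], [that] — 2 in total.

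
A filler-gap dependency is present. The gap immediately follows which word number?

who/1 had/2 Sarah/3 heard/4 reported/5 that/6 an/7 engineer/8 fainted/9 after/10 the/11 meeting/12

The displaced element is "who" (word 1).
It is linked across 1 clause boundary (Ø).
It functions as the subject of "reported", so the gap sits immediately after word 4 ("heard").
Base order: Sarah had heard that who reported that an engineer fainted after the meeting.

4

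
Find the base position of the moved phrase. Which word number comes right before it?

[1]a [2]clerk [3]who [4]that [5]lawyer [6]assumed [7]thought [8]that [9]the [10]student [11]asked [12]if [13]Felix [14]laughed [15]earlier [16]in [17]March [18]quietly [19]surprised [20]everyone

6

The displaced element is "a clerk" (word 2).
It is linked across 1 clause boundary (Ø).
It functions as the subject of "thought", so the gap sits immediately after word 6 ("assumed").
Base order: That lawyer assumed that a clerk thought that the student asked if Felix laughed earlier in March quietly.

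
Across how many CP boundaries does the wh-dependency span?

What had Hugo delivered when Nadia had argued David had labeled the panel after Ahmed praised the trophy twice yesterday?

0

"what" originates inside the matrix clause — no clause boundary is crossed.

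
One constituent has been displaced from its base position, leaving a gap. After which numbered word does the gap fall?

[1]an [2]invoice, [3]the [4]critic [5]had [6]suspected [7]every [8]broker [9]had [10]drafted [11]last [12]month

The displaced element is "an invoice" (word 2).
It is linked across 1 clause boundary (Ø).
It functions as the direct object of "drafted", so the gap sits immediately after word 10 ("drafted").
Base order: The critic had suspected every broker had drafted an invoice last month.

10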